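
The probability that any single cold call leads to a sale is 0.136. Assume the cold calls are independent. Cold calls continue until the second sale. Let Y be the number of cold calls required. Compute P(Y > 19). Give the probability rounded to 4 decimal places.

0.2482

Needing more than 19 cold calls ⇔ fewer than 2 successes in the first 19. With X ~ Binomial(19, 0.136), P(Y > 19) = P(X ≤ 1).
  k=0: C(19,0)·0.136^0·0.864^19 = 0.062196
  k=1: C(19,1)·0.136^1·0.864^18 = 0.186012
P(X ≤ 1) = 0.248207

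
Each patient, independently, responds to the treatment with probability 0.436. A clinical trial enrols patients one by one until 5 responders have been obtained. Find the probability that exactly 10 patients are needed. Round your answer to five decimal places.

Y = trial on which the fifth success occurs; negative binomial, r=5, p=0.436.
P(Y=10) = C(9,4) · p^5 · (1−p)^5
= 126 · 0.015756 · 0.057068 = 0.1132918

0.11329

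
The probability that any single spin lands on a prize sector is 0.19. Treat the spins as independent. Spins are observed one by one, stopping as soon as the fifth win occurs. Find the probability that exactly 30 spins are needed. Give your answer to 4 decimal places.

0.0303

Y = trial on which the fifth success occurs; negative binomial, r=5, p=0.19.
P(Y=30) = C(29,4) · p^5 · (1−p)^25
= 23751 · 0.00024761 · 0.0051538 = 0.030309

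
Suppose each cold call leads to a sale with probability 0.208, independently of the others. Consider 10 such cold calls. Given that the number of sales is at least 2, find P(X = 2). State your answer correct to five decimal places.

X ~ Binomial(10, 0.208). Want P(X=2 | X≥2) = P(X=2) / P(X≥2).
P(X=2) = C(10,2)·0.208^2·0.792^8 = 0.3013982
P(X≥2) = 1 − 0.0971073 − 0.2550292 = 0.6478635
Ratio = 0.3013982 / 0.6478635 = 0.4652187

0.46522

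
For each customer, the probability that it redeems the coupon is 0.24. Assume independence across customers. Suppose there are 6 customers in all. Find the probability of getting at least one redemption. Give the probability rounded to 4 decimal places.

0.8073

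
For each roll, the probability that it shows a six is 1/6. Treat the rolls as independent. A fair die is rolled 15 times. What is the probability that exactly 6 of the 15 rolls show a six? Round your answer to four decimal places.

0.0208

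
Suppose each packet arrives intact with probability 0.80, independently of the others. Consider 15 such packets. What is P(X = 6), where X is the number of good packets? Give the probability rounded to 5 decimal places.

0.00067

X ~ Binomial(n=15, p=0.80).
P(X=6) = C(15,6) · p^6 · (1−p)^9
= 5005 · 0.26214 · 5.12e-07 = 0.0006718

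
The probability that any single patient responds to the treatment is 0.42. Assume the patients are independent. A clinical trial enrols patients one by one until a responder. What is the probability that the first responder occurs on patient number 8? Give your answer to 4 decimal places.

0.0093

Geometric (trials to first success), p = 0.42.
P(Y = 8) = (1−p)^7 · p = 0.02208 · 0.42 = 0.009274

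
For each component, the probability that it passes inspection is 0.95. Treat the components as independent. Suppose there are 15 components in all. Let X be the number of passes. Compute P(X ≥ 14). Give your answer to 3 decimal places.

X ~ Binomial(15, 0.95); P(X ≥ 14) = Σ C(15,k) p^k (1−p)^(15−k) over k:
  k=14: C(15,14)·0.95^14·0.05^1 = 0.36576
  k=15: C(15,15)·0.95^15·0.05^0 = 0.46329
Total = 0.82905

0.829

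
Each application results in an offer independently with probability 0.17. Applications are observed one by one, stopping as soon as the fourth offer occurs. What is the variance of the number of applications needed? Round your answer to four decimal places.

114.8789

Y = total applications until the fourth success; negative binomial with r=4, p=0.17.
Var(Y) = r(1−p)/p² = 4·0.83 / 0.17² = 114.878893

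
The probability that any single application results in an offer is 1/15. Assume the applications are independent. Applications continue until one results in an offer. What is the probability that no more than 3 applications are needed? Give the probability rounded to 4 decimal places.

0.1870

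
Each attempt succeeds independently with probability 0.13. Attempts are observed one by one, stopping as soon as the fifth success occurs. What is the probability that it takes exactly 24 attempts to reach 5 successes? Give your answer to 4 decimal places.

0.0233

Y = trial on which the fifth success occurs; negative binomial, r=5, p=0.13.
P(Y=24) = C(23,4) · p^5 · (1−p)^19
= 8855 · 3.7129e-05 · 0.070936 = 0.023322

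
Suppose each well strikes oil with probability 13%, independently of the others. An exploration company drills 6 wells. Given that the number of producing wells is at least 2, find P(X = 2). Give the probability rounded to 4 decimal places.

0.8177

X ~ Binomial(6, 0.13). Want P(X=2 | X≥2) = P(X=2) / P(X≥2).
P(X=2) = C(6,2)·0.13^2·0.87^4 = 0.145230
P(X≥2) = 1 − 0.433626 − 0.388768 = 0.177605
Ratio = 0.145230 / 0.177605 = 0.817709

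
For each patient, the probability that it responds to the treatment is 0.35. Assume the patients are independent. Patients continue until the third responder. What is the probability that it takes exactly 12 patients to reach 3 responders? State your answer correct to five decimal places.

Y = trial on which the third success occurs; negative binomial, r=3, p=0.35.
P(Y=12) = C(11,2) · p^3 · (1−p)^9
= 55 · 0.042875 · 0.020712 = 0.0488413

0.04884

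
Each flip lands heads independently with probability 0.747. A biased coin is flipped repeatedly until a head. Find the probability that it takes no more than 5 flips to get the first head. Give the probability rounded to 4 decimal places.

0.9990

Y = number of flips to the first success; geometric, p = 0.747.
P(Y ≤ 5) = 1 − (1−p)^5 = 1 − 0.001037 = 0.998963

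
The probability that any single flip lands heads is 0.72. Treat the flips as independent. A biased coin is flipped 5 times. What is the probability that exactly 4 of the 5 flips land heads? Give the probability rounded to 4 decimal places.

0.3762

X ~ Binomial(n=5, p=0.72).
P(X=4) = C(5,4) · p^4 · (1−p)^1
= 5 · 0.26874 · 0.28 = 0.376234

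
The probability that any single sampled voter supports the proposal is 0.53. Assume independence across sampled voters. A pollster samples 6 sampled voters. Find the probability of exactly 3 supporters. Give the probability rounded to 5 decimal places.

X ~ Binomial(n=6, p=0.53).
P(X=3) = C(6,3) · p^3 · (1−p)^3
= 20 · 0.14888 · 0.10382 = 0.3091371

0.30914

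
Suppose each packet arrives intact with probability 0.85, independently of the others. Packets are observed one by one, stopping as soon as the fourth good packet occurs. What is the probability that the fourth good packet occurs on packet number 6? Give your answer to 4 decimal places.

0.1175

Y = trial on which the fourth success occurs; negative binomial, r=4, p=0.85.
P(Y=6) = C(5,3) · p^4 · (1−p)^2
= 10 · 0.52201 · 0.0225 = 0.117451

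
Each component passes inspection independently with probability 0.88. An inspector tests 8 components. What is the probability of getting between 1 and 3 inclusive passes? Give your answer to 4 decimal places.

0.0010

X ~ Binomial(8, 0.88); P(1 ≤ X ≤ 3) = Σ C(8,k) p^k (1−p)^(8−k) over k:
  k=1: C(8,1)·0.88^1·0.12^7 = 0.000003
  k=2: C(8,2)·0.88^2·0.12^6 = 0.000065
  k=3: C(8,3)·0.88^3·0.12^5 = 0.000950
Total = 0.001017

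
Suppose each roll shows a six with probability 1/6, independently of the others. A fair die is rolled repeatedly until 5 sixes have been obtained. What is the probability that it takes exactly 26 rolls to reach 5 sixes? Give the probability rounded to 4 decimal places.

Y = trial on which the fifth success occurs; negative binomial, r=5, p=0.166667.
P(Y=26) = C(25,4) · p^5 · (1−p)^21
= 12650 · 0.0001286 · 0.021737 = 0.035361

0.0354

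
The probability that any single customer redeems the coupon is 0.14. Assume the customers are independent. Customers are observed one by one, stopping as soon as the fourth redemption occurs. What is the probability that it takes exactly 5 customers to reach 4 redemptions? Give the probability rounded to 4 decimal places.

Y = trial on which the fourth success occurs; negative binomial, r=4, p=0.14.
P(Y=5) = C(4,3) · p^4 · (1−p)^1
= 4 · 0.00038416 · 0.86 = 0.001322

0.0013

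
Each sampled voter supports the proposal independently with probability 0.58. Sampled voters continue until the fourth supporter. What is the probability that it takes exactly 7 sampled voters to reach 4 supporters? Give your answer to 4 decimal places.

Y = trial on which the fourth success occurs; negative binomial, r=4, p=0.58.
P(Y=7) = C(6,3) · p^4 · (1−p)^3
= 20 · 0.11316 · 0.074088 = 0.167683

0.1677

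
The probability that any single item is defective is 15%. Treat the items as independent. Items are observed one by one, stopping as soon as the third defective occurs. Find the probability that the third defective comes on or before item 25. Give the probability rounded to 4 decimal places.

Finishing within 25 items ⇔ at least 3 successes in the first 25. With X ~ Binomial(25, 0.15), P(Y ≤ 25) = 1 − P(X ≤ 2).
  k=0: C(25,0)·0.15^0·0.85^25 = 0.017198
  k=1: C(25,1)·0.15^1·0.85^24 = 0.075873
  k=2: C(25,2)·0.15^2·0.85^23 = 0.160672
1 − 0.253742 = 0.746258

0.7463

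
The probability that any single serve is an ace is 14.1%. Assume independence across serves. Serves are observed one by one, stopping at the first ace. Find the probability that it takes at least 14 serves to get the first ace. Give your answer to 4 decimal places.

0.1386

Y = number of serves to the first success; geometric, p = 0.141.
P(Y > 13) = P(first 13 all fail) = (1−p)^13 = 0.138647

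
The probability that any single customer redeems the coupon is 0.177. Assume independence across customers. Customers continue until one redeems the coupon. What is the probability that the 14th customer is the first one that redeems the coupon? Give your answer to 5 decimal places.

Geometric (trials to first success), p = 0.177.
P(Y = 14) = (1−p)^13 · p = 0.079469 · 0.177 = 0.0140660

0.01407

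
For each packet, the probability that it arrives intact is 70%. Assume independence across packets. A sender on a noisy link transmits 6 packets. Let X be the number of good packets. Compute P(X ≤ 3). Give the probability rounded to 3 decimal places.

0.256

X ~ Binomial(6, 0.70); P(X ≤ 3) = Σ C(6,k) p^k (1−p)^(6−k) over k:
  k=0: C(6,0)·0.70^0·0.30^6 = 0.00073
  k=1: C(6,1)·0.70^1·0.30^5 = 0.01021
  k=2: C(6,2)·0.70^2·0.30^4 = 0.05953
  k=3: C(6,3)·0.70^3·0.30^3 = 0.18522
Total = 0.25569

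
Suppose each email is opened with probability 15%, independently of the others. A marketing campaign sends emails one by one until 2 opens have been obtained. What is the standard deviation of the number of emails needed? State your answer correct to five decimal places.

Y = total emails until the second success; negative binomial with r=2, p=0.15.
SD(Y) = √[r(1−p)/p²] = √(75.5555556) = 8.6922699

8.69227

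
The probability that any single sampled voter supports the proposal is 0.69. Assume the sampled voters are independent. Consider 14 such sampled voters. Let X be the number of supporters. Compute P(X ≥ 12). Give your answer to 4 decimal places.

0.1423

X ~ Binomial(14, 0.69); P(X ≥ 12) = Σ C(14,k) p^k (1−p)^(14−k) over k:
  k=12: C(14,12)·0.69^12·0.31^2 = 0.101848
  k=13: C(14,13)·0.69^13·0.31^1 = 0.034876
  k=14: C(14,14)·0.69^14·0.31^0 = 0.005545
Total = 0.142269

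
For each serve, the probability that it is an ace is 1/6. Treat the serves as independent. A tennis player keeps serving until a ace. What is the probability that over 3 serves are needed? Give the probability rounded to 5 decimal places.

0.57870

Y = number of serves to the first success; geometric, p = 0.166667.
P(Y > 3) = P(first 3 all fail) = (1−p)^3 = 0.5787037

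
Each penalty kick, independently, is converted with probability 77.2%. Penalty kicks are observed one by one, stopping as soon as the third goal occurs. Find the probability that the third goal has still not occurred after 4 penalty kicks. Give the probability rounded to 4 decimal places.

Needing more than 4 penalty kicks ⇔ fewer than 3 successes in the first 4. With X ~ Binomial(4, 0.772), P(Y > 4) = P(X ≤ 2).
  k=0: C(4,0)·0.772^0·0.228^4 = 0.002702
  k=1: C(4,1)·0.772^1·0.228^3 = 0.036600
  k=2: C(4,2)·0.772^2·0.228^2 = 0.185890
P(X ≤ 2) = 0.225192

0.2252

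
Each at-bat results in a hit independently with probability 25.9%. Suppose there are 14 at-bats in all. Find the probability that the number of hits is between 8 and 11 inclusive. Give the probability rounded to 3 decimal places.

X ~ Binomial(14, 0.259); P(8 ≤ X ≤ 11) = Σ C(14,k) p^k (1−p)^(14−k) over k:
  k=8: C(14,8)·0.259^8·0.741^6 = 0.01007
  k=9: C(14,9)·0.259^9·0.741^5 = 0.00235
  k=10: C(14,10)·0.259^10·0.741^4 = 0.00041
  k=11: C(14,11)·0.259^11·0.741^3 = 0.00005
Total = 0.01287

0.013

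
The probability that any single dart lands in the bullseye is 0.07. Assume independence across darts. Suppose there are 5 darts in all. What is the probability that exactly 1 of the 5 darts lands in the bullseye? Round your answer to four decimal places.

0.2618

X ~ Binomial(n=5, p=0.07).
P(X=1) = C(5,1) · p^1 · (1−p)^4
= 5 · 0.07 · 0.74805 = 0.261818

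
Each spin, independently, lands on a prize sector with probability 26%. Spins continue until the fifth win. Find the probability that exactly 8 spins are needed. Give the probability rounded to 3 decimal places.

Y = trial on which the fifth success occurs; negative binomial, r=5, p=0.26.
P(Y=8) = C(7,4) · p^5 · (1−p)^3
= 35 · 0.0011881 · 0.40522 = 0.01685

0.017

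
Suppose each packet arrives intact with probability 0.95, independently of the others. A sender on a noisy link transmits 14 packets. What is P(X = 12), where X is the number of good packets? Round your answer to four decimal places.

0.1229

X ~ Binomial(n=14, p=0.95).
P(X=12) = C(14,12) · p^12 · (1−p)^2
= 91 · 0.54036 · 0.0025 = 0.122932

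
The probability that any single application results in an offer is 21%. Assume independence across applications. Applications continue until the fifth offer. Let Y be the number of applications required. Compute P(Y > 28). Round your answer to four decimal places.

Needing more than 28 applications ⇔ fewer than 5 successes in the first 28. With X ~ Binomial(28, 0.21), P(Y > 28) = P(X ≤ 4).
  k=0: C(28,0)·0.21^0·0.79^28 = 0.001360
  k=1: C(28,1)·0.21^1·0.79^27 = 0.010123
  k=2: C(28,2)·0.21^2·0.79^26 = 0.036327
  k=3: C(28,3)·0.21^3·0.79^25 = 0.083691
  k=4: C(28,4)·0.21^4·0.79^24 = 0.139044
P(X ≤ 4) = 0.270545

0.2705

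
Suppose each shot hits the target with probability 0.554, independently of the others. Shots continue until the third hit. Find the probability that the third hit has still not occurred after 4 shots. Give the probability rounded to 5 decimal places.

Needing more than 4 shots ⇔ fewer than 3 successes in the first 4. With X ~ Binomial(4, 0.554), P(Y > 4) = P(X ≤ 2).
  k=0: C(4,0)·0.554^0·0.446^4 = 0.0395676
  k=1: C(4,1)·0.554^1·0.446^3 = 0.1965958
  k=2: C(4,2)·0.554^2·0.446^2 = 0.3663030
P(X ≤ 2) = 0.6024664

0.60247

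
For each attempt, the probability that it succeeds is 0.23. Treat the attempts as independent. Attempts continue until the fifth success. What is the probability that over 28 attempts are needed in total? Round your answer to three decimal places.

0.195

Needing more than 28 attempts ⇔ fewer than 5 successes in the first 28. With X ~ Binomial(28, 0.23), P(Y > 28) = P(X ≤ 4).
  k=0: C(28,0)·0.23^0·0.77^28 = 0.00066
  k=1: C(28,1)·0.23^1·0.77^27 = 0.00555
  k=2: C(28,2)·0.23^2·0.77^26 = 0.02237
  k=3: C(28,3)·0.23^3·0.77^25 = 0.05792
  k=4: C(28,4)·0.23^4·0.77^24 = 0.10812
P(X ≤ 4) = 0.19462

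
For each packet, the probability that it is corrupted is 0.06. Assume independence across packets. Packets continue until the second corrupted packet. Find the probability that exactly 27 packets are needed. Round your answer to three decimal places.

0.020

Y = trial on which the second success occurs; negative binomial, r=2, p=0.06.
P(Y=27) = C(26,1) · p^2 · (1−p)^25
= 26 · 0.0036 · 0.21291 = 0.01993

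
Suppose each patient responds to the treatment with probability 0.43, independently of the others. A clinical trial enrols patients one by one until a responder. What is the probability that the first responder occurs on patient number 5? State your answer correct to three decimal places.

0.045

Geometric (trials to first success), p = 0.43.
P(Y = 5) = (1−p)^4 · p = 0.10556 · 0.43 = 0.04539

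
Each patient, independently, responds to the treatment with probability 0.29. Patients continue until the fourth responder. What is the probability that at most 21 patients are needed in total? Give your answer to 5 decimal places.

0.89825

Finishing within 21 patients ⇔ at least 4 successes in the first 21. With X ~ Binomial(21, 0.29), P(Y ≤ 21) = 1 − P(X ≤ 3).
  k=0: C(21,0)·0.29^0·0.71^21 = 0.0007524
  k=1: C(21,1)·0.29^1·0.71^20 = 0.0064533
  k=2: C(21,2)·0.29^2·0.71^19 = 0.0263587
  k=3: C(21,3)·0.29^3·0.71^18 = 0.0681861
1 − 0.1017505 = 0.8982495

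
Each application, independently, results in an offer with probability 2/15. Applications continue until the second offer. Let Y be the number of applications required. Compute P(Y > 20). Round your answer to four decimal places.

0.2330

Needing more than 20 applications ⇔ fewer than 2 successes in the first 20. With X ~ Binomial(20, 0.133333), P(Y > 20) = P(X ≤ 1).
  k=0: C(20,0)·0.133333^0·0.866667^20 = 0.057153
  k=1: C(20,1)·0.133333^1·0.866667^19 = 0.175857
P(X ≤ 1) = 0.233010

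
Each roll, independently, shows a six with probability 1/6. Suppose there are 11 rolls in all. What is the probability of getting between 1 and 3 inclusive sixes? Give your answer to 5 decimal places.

0.76984

X ~ Binomial(11, 0.166667); P(1 ≤ X ≤ 3) = Σ C(11,k) p^k (1−p)^(11−k) over k:
  k=1: C(11,1)·0.166667^1·0.833333^10 = 0.2960936
  k=2: C(11,2)·0.166667^2·0.833333^9 = 0.2960936
  k=3: C(11,3)·0.166667^3·0.833333^8 = 0.1776561
Total = 0.7698433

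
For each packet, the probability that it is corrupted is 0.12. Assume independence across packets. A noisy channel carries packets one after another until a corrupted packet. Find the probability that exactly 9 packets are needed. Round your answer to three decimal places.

Geometric (trials to first success), p = 0.12.
P(Y = 9) = (1−p)^8 · p = 0.35963 · 0.12 = 0.04316

0.043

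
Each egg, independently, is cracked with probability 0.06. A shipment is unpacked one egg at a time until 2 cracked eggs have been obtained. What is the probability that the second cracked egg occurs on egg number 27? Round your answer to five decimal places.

0.01993

Y = trial on which the second success occurs; negative binomial, r=2, p=0.06.
P(Y=27) = C(26,1) · p^2 · (1−p)^25
= 26 · 0.0036 · 0.21291 = 0.0199284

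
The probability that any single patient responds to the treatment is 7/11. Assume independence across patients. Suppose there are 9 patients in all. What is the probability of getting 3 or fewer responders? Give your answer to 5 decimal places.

0.06417

X ~ Binomial(9, 0.636364); P(X ≤ 3) = Σ C(9,k) p^k (1−p)^(9−k) over k:
  k=0: C(9,0)·0.636364^0·0.363636^9 = 0.0001112
  k=1: C(9,1)·0.636364^1·0.363636^8 = 0.0017510
  k=2: C(9,2)·0.636364^2·0.363636^7 = 0.0122570
  k=3: C(9,3)·0.636364^3·0.363636^6 = 0.0500494
Total = 0.0641686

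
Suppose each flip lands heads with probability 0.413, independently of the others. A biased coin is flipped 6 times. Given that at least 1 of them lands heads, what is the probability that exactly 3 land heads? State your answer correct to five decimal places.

X ~ Binomial(6, 0.413). Want P(X=3 | X≥1) = P(X=3) / P(X≥1).
P(X=3) = C(6,3)·0.413^3·0.587^3 = 0.2849669
P(X≥1) = 1 − 0.0409099 = 0.9590901
Ratio = 0.2849669 / 0.9590901 = 0.2971222

0.29712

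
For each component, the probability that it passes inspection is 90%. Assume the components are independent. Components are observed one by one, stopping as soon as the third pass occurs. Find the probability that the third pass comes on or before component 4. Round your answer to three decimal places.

0.948

Finishing within 4 components ⇔ at least 3 successes in the first 4. With X ~ Binomial(4, 0.90), P(Y ≤ 4) = 1 − P(X ≤ 2).
  k=0: C(4,0)·0.90^0·0.10^4 = 0.00010
  k=1: C(4,1)·0.90^1·0.10^3 = 0.00360
  k=2: C(4,2)·0.90^2·0.10^2 = 0.04860
1 − 0.05230 = 0.94770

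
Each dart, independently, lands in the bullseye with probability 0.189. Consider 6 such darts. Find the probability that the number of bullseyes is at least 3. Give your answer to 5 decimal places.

0.08583

X ~ Binomial(6, 0.189); P(X ≥ 3) = Σ C(6,k) p^k (1−p)^(6−k) over k:
  k=3: C(6,3)·0.189^3·0.811^3 = 0.0720241
  k=4: C(6,4)·0.189^4·0.811^2 = 0.0125887
  k=5: C(6,5)·0.189^5·0.811^1 = 0.0011735
  k=6: C(6,6)·0.189^6·0.811^0 = 0.0000456
Total = 0.0858319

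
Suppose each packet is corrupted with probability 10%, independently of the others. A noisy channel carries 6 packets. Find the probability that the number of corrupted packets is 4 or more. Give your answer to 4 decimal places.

X ~ Binomial(6, 0.10); P(X ≥ 4) = Σ C(6,k) p^k (1−p)^(6−k) over k:
  k=4: C(6,4)·0.10^4·0.90^2 = 0.001215
  k=5: C(6,5)·0.10^5·0.90^1 = 0.000054
  k=6: C(6,6)·0.10^6·0.90^0 = 0.000001
Total = 0.001270

0.0013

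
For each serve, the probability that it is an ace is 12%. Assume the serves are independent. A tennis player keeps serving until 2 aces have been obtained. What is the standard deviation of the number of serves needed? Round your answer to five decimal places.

Y = total serves until the second success; negative binomial with r=2, p=0.12.
SD(Y) = √[r(1−p)/p²] = √(122.2222222) = 11.0554160

11.05542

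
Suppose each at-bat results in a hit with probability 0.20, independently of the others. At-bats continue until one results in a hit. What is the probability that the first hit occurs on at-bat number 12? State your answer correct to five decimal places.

0.01718

Geometric (trials to first success), p = 0.20.
P(Y = 12) = (1−p)^11 · p = 0.085899 · 0.20 = 0.0171799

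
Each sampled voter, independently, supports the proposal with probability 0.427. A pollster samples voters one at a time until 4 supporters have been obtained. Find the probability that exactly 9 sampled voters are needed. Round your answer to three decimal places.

0.115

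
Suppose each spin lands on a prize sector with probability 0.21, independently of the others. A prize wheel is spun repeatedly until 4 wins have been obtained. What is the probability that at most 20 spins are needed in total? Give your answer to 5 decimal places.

Finishing within 20 spins ⇔ at least 4 successes in the first 20. With X ~ Binomial(20, 0.21), P(Y ≤ 20) = 1 − P(X ≤ 3).
  k=0: C(20,0)·0.21^0·0.79^20 = 0.0089648
  k=1: C(20,1)·0.21^1·0.79^19 = 0.0476611
  k=2: C(20,2)·0.21^2·0.79^18 = 0.1203593
  k=3: C(20,3)·0.21^3·0.79^17 = 0.1919655
1 − 0.3689508 = 0.6310492

0.63105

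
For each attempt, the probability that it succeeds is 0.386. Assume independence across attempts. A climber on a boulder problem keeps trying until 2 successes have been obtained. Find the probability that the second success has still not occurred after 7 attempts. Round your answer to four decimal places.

0.1777

Needing more than 7 attempts ⇔ fewer than 2 successes in the first 7. With X ~ Binomial(7, 0.386), P(Y > 7) = P(X ≤ 1).
  k=0: C(7,0)·0.386^0·0.614^7 = 0.032899
  k=1: C(7,1)·0.386^1·0.614^6 = 0.144776
P(X ≤ 1) = 0.177674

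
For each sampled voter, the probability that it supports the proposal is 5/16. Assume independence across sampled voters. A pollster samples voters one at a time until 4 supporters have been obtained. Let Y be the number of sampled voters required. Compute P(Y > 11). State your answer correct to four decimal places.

0.5329

Needing more than 11 sampled voters ⇔ fewer than 4 successes in the first 11. With X ~ Binomial(11, 0.3125), P(Y > 11) = P(X ≤ 3).
  k=0: C(11,0)·0.3125^0·0.6875^11 = 0.016218
  k=1: C(11,1)·0.3125^1·0.6875^10 = 0.081090
  k=2: C(11,2)·0.3125^2·0.6875^9 = 0.184296
  k=3: C(11,3)·0.3125^3·0.6875^8 = 0.251313
P(X ≤ 3) = 0.532918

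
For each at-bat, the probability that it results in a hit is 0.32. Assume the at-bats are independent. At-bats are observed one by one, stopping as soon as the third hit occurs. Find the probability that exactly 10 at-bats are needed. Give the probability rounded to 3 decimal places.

0.079

Y = trial on which the third success occurs; negative binomial, r=3, p=0.32.
P(Y=10) = C(9,2) · p^3 · (1−p)^7
= 36 · 0.032768 · 0.06723 = 0.07931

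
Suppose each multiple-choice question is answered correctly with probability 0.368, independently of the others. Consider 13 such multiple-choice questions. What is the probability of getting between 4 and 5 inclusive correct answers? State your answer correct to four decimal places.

0.4320

X ~ Binomial(13, 0.368); P(4 ≤ X ≤ 5) = Σ C(13,k) p^k (1−p)^(13−k) over k:
  k=4: C(13,4)·0.368^4·0.632^9 = 0.210936
  k=5: C(13,5)·0.368^5·0.632^8 = 0.221082
Total = 0.432019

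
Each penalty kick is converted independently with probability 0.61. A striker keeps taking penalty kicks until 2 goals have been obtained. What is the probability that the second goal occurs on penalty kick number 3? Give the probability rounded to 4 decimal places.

Y = trial on which the second success occurs; negative binomial, r=2, p=0.61.
P(Y=3) = C(2,1) · p^2 · (1−p)^1
= 2 · 0.3721 · 0.39 = 0.290238

0.2902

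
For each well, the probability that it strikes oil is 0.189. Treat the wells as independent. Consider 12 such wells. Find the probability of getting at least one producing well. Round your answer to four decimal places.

P(at least one) = 1 − P(none) = 1 − (1 − 0.189)^12
= 1 − 0.080956 = 0.919044

0.9190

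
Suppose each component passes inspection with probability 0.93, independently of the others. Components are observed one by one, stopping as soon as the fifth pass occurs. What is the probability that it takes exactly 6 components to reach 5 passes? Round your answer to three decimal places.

0.243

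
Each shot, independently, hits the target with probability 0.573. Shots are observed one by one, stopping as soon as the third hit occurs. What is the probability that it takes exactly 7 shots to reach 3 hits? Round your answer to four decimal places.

0.0938

Y = trial on which the third success occurs; negative binomial, r=3, p=0.573.
P(Y=7) = C(6,2) · p^3 · (1−p)^4
= 15 · 0.18813 · 0.033244 = 0.093814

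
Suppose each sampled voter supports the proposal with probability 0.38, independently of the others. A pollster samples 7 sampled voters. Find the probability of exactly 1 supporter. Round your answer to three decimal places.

0.151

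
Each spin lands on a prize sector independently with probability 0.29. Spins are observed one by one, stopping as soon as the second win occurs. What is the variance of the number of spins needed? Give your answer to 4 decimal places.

16.8847

Y = total spins until the second success; negative binomial with r=2, p=0.29.
Var(Y) = r(1−p)/p² = 2·0.71 / 0.29² = 16.884661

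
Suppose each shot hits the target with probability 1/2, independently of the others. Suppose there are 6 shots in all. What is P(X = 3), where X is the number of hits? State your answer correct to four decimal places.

0.3125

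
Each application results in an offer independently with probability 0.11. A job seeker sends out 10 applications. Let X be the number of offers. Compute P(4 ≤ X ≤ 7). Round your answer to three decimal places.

X ~ Binomial(10, 0.11); P(4 ≤ X ≤ 7) = Σ C(10,k) p^k (1−p)^(10−k) over k:
  k=4: C(10,4)·0.11^4·0.89^6 = 0.01528
  k=5: C(10,5)·0.11^5·0.89^5 = 0.00227
  k=6: C(10,6)·0.11^6·0.89^4 = 0.00023
  k=7: C(10,7)·0.11^7·0.89^3 = 0.00002
Total = 0.01780

0.018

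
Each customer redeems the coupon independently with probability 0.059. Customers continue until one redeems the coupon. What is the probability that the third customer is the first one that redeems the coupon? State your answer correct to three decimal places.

0.052

Geometric (trials to first success), p = 0.059.
P(Y = 3) = (1−p)^2 · p = 0.88548 · 0.059 = 0.05224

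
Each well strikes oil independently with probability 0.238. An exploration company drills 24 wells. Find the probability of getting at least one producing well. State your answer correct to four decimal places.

0.9985

P(at least one) = 1 − P(none) = 1 − (1 − 0.238)^24
= 1 − 0.001469 = 0.998531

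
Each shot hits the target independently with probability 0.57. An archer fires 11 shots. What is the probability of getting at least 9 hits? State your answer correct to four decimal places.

0.0838

X ~ Binomial(11, 0.57); P(X ≥ 9) = Σ C(11,k) p^k (1−p)^(11−k) over k:
  k=9: C(11,9)·0.57^9·0.43^2 = 0.064591
  k=10: C(11,10)·0.57^10·0.43^1 = 0.017124
  k=11: C(11,11)·0.57^11·0.43^0 = 0.002064
Total = 0.083779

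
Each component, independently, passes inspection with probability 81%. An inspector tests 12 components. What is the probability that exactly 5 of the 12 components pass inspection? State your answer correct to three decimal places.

X ~ Binomial(n=12, p=0.81).
P(X=5) = C(12,5) · p^5 · (1−p)^7
= 792 · 0.34868 · 8.9387e-06 = 0.00247

0.002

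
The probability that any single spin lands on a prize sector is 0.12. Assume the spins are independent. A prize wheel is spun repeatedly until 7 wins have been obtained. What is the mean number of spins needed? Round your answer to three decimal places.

58.333

Y = total spins until the seventh success; negative binomial with r=7, p=0.12.
E[Y] = r / p = 7 / 0.12 = 58.33333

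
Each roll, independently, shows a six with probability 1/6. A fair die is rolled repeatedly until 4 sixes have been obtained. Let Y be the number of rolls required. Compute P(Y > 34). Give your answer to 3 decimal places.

0.159

Needing more than 34 rolls ⇔ fewer than 4 successes in the first 34. With X ~ Binomial(34, 0.166667), P(Y > 34) = P(X ≤ 3).
  k=0: C(34,0)·0.166667^0·0.833333^34 = 0.00203
  k=1: C(34,1)·0.166667^1·0.833333^33 = 0.01381
  k=2: C(34,2)·0.166667^2·0.833333^32 = 0.04559
  k=3: C(34,3)·0.166667^3·0.833333^31 = 0.09726
P(X ≤ 3) = 0.15869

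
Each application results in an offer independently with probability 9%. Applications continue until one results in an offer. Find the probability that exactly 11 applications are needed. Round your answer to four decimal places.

Geometric (trials to first success), p = 0.09.
P(Y = 11) = (1−p)^10 · p = 0.38942 · 0.09 = 0.035047

0.0350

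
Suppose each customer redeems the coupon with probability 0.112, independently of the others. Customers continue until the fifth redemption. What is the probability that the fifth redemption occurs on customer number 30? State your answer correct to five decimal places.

0.02148

Y = trial on which the fifth success occurs; negative binomial, r=5, p=0.112.
P(Y=30) = C(29,4) · p^5 · (1−p)^25
= 23751 · 1.7623e-05 · 0.051324 = 0.0214831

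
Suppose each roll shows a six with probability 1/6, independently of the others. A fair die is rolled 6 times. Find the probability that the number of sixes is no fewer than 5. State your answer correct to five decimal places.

0.00066

X ~ Binomial(6, 0.166667); P(X ≥ 5) = Σ C(6,k) p^k (1−p)^(6−k) over k:
  k=5: C(6,5)·0.166667^5·0.833333^1 = 0.0006430
  k=6: C(6,6)·0.166667^6·0.833333^0 = 0.0000214
Total = 0.0006644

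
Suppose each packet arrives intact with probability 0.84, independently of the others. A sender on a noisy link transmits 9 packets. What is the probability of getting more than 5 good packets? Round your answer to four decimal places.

0.9580

X ~ Binomial(9, 0.84); P(X ≥ 6) = Σ C(9,k) p^k (1−p)^(9−k) over k:
  k=6: C(9,6)·0.84^6·0.16^3 = 0.120869
  k=7: C(9,7)·0.84^7·0.16^2 = 0.271955
  k=8: C(9,8)·0.84^8·0.16^1 = 0.356941
  k=9: C(9,9)·0.84^9·0.16^0 = 0.208216
Total = 0.957981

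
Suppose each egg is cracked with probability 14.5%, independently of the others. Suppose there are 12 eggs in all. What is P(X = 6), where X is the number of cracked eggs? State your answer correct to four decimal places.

0.0034

X ~ Binomial(n=12, p=0.145).
P(X=6) = C(12,6) · p^6 · (1−p)^6
= 924 · 9.2941e-06 · 0.39066 = 0.003355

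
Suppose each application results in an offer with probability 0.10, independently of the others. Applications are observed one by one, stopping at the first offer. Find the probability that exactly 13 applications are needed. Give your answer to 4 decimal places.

Geometric (trials to first success), p = 0.10.
P(Y = 13) = (1−p)^12 · p = 0.28243 · 0.10 = 0.028243

0.0282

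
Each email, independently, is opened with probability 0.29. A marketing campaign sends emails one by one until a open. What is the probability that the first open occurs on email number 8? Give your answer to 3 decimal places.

0.026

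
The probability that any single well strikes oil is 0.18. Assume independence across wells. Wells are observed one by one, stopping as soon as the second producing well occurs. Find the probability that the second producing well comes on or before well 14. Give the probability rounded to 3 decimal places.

0.747

Finishing within 14 wells ⇔ at least 2 successes in the first 14. With X ~ Binomial(14, 0.18), P(Y ≤ 14) = 1 − P(X ≤ 1).
  k=0: C(14,0)·0.18^0·0.82^14 = 0.06214
  k=1: C(14,1)·0.18^1·0.82^13 = 0.19098
1 − 0.25312 = 0.74688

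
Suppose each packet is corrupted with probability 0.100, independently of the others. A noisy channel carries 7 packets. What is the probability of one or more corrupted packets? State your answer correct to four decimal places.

P(at least one) = 1 − P(none) = 1 − (1 − 0.10)^7
= 1 − 0.478297 = 0.521703

0.5217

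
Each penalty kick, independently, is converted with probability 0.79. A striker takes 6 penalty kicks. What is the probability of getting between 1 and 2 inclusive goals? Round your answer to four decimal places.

X ~ Binomial(6, 0.79); P(1 ≤ X ≤ 2) = Σ C(6,k) p^k (1−p)^(6−k) over k:
  k=1: C(6,1)·0.79^1·0.21^5 = 0.001936
  k=2: C(6,2)·0.79^2·0.21^4 = 0.018206
Total = 0.020142

0.0201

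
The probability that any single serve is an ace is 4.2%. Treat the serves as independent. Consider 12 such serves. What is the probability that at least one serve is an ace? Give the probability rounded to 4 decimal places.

0.4024

P(at least one) = 1 − P(none) = 1 − (1 − 0.042)^12
= 1 − 0.597566 = 0.402434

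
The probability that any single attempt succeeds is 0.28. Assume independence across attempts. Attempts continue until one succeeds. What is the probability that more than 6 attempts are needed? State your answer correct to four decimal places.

0.1393

Y = number of attempts to the first success; geometric, p = 0.28.
P(Y > 6) = P(first 6 all fail) = (1−p)^6 = 0.139314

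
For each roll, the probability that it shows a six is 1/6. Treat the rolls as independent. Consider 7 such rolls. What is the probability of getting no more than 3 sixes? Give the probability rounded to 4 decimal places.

X ~ Binomial(7, 0.166667); P(X ≤ 3) = Σ C(7,k) p^k (1−p)^(7−k) over k:
  k=0: C(7,0)·0.166667^0·0.833333^7 = 0.279082
  k=1: C(7,1)·0.166667^1·0.833333^6 = 0.390714
  k=2: C(7,2)·0.166667^2·0.833333^5 = 0.234429
  k=3: C(7,3)·0.166667^3·0.833333^4 = 0.078143
Total = 0.982367

0.9824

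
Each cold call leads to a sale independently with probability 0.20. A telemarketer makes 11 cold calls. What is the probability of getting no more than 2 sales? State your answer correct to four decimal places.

X ~ Binomial(11, 0.20); P(X ≤ 2) = Σ C(11,k) p^k (1−p)^(11−k) over k:
  k=0: C(11,0)·0.20^0·0.80^11 = 0.085899
  k=1: C(11,1)·0.20^1·0.80^10 = 0.236223
  k=2: C(11,2)·0.20^2·0.80^9 = 0.295279
Total = 0.617402

0.6174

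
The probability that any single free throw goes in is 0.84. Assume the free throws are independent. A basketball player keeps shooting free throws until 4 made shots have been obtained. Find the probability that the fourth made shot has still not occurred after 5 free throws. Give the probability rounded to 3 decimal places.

0.183

Needing more than 5 free throws ⇔ fewer than 4 successes in the first 5. With X ~ Binomial(5, 0.84), P(Y > 5) = P(X ≤ 3).
  k=0: C(5,0)·0.84^0·0.16^5 = 0.00010
  k=1: C(5,1)·0.84^1·0.16^4 = 0.00275
  k=2: C(5,2)·0.84^2·0.16^3 = 0.02890
  k=3: C(5,3)·0.84^3·0.16^2 = 0.15173
P(X ≤ 3) = 0.18349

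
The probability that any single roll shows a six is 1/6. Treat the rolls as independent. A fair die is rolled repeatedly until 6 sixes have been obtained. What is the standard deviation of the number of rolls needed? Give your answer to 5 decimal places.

13.41641

Y = total rolls until the sixth success; negative binomial with r=6, p=0.166667.
SD(Y) = √[r(1−p)/p²] = √(180.0000000) = 13.4164079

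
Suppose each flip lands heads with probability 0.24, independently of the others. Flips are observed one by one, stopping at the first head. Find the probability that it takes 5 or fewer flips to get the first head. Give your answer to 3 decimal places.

Y = number of flips to the first success; geometric, p = 0.24.
P(Y ≤ 5) = 1 − (1−p)^5 = 1 − 0.25355 = 0.74645

0.746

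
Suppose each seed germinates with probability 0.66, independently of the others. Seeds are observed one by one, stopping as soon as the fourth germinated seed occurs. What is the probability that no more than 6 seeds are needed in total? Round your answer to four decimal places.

Finishing within 6 seeds ⇔ at least 4 successes in the first 6. With X ~ Binomial(6, 0.66), P(Y ≤ 6) = 1 − P(X ≤ 3).
  k=0: C(6,0)·0.66^0·0.34^6 = 0.001545
  k=1: C(6,1)·0.66^1·0.34^5 = 0.017992
  k=2: C(6,2)·0.66^2·0.34^4 = 0.087316
  k=3: C(6,3)·0.66^3·0.34^3 = 0.225995
1 − 0.332848 = 0.667152

0.6672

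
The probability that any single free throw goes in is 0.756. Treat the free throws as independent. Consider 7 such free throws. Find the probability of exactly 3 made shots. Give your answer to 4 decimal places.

0.0536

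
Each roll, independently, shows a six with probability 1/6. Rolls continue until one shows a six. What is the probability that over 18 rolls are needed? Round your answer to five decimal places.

Y = number of rolls to the first success; geometric, p = 0.166667.
P(Y > 18) = P(first 18 all fail) = (1−p)^18 = 0.0375610

0.03756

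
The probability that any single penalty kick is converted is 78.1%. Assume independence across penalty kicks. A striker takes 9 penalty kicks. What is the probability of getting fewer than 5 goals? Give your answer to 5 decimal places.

X ~ Binomial(9, 0.781); P(X ≤ 4) = Σ C(9,k) p^k (1−p)^(9−k) over k:
  k=0: C(9,0)·0.781^0·0.219^9 = 0.0000012
  k=1: C(9,1)·0.781^1·0.219^8 = 0.0000372
  k=2: C(9,2)·0.781^2·0.219^7 = 0.0005305
  k=3: C(9,3)·0.781^3·0.219^6 = 0.0044147
  k=4: C(9,4)·0.781^4·0.219^5 = 0.0236154
Total = 0.0285989

0.02860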